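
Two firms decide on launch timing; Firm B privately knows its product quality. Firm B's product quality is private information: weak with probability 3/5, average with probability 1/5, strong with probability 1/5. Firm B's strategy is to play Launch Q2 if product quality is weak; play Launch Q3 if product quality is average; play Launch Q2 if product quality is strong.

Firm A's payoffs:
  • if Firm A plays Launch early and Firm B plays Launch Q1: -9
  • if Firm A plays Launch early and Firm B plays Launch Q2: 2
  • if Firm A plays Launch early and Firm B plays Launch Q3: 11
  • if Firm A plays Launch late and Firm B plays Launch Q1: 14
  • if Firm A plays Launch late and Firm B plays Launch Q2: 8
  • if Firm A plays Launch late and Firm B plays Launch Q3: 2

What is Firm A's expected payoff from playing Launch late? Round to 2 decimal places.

6.80

Take the expectation over Firm B's product quality, weighting each type's action by its prior probability.
E[Launch late] = 3/5·8 + 1/5·2 + 1/5·8 = 24/5 + 2/5 + 8/5 = 34/5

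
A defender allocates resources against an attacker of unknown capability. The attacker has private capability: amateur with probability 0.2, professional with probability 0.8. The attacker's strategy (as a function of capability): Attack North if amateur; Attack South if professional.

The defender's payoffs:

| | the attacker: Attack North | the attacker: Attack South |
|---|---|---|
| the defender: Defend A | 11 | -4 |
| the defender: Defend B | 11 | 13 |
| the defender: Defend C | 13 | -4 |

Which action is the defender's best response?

Defend B

Compute the defender's expected payoff for each action, taking the expectation over the attacker's type.
E[Defend A] = 0.2·(11) + 0.8·(-4) = -1
E[Defend B] = 0.2·(11) + 0.8·(13) = 12.6
E[Defend C] = 0.2·(13) + 0.8·(-4) = -0.6
Best response: Defend B (12.6 is the largest).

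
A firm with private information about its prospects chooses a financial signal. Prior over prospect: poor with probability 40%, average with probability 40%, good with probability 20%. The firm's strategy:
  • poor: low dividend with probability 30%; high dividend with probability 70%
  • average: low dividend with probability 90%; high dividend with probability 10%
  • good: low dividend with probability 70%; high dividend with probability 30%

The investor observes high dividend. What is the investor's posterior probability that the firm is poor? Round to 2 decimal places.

0.74

P(high dividend) = 0.4·0.7 + 0.4·0.1 + 0.2·0.3 = 0.38
P(poor | high dividend) = (0.4·0.7) / 0.38 = 0.28 / 0.38 = 0.736842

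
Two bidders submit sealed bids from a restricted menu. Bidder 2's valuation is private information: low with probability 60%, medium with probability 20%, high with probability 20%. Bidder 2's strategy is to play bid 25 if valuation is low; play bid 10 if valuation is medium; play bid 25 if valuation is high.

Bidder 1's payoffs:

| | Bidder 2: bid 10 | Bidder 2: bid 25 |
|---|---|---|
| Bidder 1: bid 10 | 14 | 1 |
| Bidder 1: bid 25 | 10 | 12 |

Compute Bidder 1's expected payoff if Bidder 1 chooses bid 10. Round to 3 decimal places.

E[bid 10] = 0.6·1 + 0.2·14 + 0.2·1 = 0.6 + 2.8 + 0.2 = 3.6

3.600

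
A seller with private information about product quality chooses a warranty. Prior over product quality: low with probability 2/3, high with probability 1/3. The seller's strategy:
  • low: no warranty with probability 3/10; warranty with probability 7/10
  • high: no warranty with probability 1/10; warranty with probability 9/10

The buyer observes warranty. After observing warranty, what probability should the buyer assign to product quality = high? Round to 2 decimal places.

P(warranty) = (2/3)·(7/10) + (1/3)·(9/10) = 23/30
P(high | warranty) = ((1/3)·(9/10)) / (23/30) = (3/10) / (23/30) = 9/23

0.39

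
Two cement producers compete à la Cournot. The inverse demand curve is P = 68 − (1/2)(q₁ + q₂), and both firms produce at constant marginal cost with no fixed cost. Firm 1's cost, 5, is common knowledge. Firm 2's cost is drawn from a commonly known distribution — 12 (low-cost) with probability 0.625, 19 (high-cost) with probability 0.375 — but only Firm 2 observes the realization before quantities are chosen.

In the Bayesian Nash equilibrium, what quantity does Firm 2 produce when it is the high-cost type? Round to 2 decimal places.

Type-c best response for Firm 2: q₂(c) = (68 − c) − q₁/2.
Firm 1 maximizes expected profit; its first-order condition is 68 − q₁ − (1/2)E[q₂] − 5 = 0.
Substituting E[q₂] and solving: E[c₂] = 14.625, so q₁ = (68 − 2·5 + 14.625)/(3/2) = 48.4167.
q₂(high-cost) = (68 − 19 − (1/2)·48.4167) = 24.7917.

24.79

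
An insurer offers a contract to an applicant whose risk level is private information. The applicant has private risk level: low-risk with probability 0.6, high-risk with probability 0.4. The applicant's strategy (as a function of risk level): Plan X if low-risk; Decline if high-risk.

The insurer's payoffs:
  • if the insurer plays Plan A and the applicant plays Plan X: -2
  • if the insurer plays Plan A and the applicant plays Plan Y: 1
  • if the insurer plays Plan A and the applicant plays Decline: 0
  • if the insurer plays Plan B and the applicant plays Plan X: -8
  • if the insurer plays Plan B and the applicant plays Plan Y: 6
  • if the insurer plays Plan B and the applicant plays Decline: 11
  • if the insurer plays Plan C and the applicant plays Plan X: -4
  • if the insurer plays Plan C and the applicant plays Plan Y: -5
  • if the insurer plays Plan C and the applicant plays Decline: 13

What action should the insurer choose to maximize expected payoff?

E[Plan A] = 0.6·(-2) + 0.4·(0) = -1.2
E[Plan B] = 0.6·(-8) + 0.4·(11) = -0.4
E[Plan C] = 0.6·(-4) + 0.4·(13) = 2.8
Best response: Plan C (2.8 is the largest).

Plan C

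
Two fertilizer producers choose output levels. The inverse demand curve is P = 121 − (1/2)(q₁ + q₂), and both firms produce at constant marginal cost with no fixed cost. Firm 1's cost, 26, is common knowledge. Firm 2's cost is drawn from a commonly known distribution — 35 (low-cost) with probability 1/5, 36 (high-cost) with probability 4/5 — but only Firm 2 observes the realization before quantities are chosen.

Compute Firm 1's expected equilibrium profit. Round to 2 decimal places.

2440.68

Type-c best response for Firm 2: q₂(c) = (121 − c) − q₁/2.
Firm 1 maximizes expected profit; its first-order condition is 121 − q₁ − (1/2)E[q₂] − 26 = 0.
Substituting E[q₂] and solving: E[c₂] = 35.8, so q₁ = (121 − 2·26 + 35.8)/(3/2) = 69.8667.
E[P] = 121 − (1/2)·(q₁ + E[q₂]) = 60.9333; Firm 1's expected profit = (E[P] − 26)·q₁ = (60.9333 − 26)·69.8667 = 2440.68.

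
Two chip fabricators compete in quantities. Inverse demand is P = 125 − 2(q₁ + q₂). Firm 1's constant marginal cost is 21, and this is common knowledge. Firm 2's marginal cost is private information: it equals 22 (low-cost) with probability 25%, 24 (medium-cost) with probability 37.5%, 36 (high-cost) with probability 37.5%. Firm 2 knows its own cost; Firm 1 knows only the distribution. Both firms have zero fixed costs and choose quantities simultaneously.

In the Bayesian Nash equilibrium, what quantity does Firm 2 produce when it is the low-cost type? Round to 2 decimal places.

16.50

Firm 2 with cost c maximizes (125 − 2(q₁+q₂) − c)·q₂, giving q₂(c) = (125 − c − 2q₁)/4.
E[c₂] = 0.25·22 + 0.375·24 + 0.375·36 = 28
Firm 1's FOC against E[q₂] yields q₁ = (125 − 2·21 + E[c₂])/6 = (125 − 42 + 28)/6 = 18.5.
q₂(low-cost) = (125 − 22 − 2·18.5)/4 = 16.5.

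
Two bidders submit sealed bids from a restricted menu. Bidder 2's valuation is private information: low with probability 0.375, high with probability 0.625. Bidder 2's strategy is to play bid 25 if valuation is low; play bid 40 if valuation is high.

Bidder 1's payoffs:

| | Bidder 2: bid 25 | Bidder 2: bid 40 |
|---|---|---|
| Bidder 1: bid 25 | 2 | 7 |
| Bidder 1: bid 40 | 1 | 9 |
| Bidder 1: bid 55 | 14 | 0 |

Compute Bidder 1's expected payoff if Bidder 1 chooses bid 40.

6

E[bid 40] = 0.375·1 + 0.625·9 = 0.375 + 5.625 = 6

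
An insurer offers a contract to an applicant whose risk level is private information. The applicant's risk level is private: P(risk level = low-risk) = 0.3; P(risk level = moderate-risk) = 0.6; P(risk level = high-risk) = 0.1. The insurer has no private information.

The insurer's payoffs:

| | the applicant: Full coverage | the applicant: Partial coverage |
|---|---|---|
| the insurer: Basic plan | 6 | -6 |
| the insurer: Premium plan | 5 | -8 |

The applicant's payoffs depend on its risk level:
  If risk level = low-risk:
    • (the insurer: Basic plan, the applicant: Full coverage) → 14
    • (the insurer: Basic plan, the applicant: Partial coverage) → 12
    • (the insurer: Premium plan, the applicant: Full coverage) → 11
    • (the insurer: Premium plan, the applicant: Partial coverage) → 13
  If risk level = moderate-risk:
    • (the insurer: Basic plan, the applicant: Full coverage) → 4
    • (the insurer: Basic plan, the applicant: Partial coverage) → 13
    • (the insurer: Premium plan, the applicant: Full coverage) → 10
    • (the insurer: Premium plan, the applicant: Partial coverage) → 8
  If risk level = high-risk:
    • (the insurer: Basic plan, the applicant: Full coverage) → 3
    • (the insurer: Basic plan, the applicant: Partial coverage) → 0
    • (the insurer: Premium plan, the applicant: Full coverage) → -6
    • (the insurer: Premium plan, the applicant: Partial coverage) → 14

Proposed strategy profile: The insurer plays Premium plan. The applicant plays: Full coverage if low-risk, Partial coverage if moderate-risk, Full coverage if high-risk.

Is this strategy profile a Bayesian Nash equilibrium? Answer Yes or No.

The insurer plays Premium plan: E[Premium plan] = 0.3·(5) + 0.6·(-8) + 0.1·(5) = -2.8; E[Basic plan] = -1.2. Not best-responding. ✗
The applicant (risk level low-risk), facing Premium plan: Full coverage gives 11, Partial coverage gives 13. Proposed Full coverage is not best — profitable deviation exists. ✗
The applicant (risk level moderate-risk), facing Premium plan: Full coverage gives 10, Partial coverage gives 8. Proposed Partial coverage is not best — profitable deviation exists. ✗
The applicant (risk level high-risk), facing Premium plan: Full coverage gives -6, Partial coverage gives 14. Proposed Full coverage is not best — profitable deviation exists. ✗

No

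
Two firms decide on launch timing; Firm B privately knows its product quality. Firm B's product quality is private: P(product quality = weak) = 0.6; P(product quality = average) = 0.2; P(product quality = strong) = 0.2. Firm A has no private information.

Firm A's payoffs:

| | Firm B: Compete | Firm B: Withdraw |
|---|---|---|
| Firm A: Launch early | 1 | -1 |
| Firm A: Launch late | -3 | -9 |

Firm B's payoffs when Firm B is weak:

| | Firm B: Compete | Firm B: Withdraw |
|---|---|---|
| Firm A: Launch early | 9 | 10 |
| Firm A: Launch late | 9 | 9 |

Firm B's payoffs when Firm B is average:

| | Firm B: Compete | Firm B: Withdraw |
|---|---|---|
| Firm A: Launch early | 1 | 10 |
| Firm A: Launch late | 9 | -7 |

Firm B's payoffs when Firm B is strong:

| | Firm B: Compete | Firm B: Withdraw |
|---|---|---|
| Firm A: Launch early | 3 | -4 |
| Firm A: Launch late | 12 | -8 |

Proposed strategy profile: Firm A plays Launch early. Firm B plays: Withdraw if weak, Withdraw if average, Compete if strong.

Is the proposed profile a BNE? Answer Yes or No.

Yes

Firm A plays Launch early: E[Launch early] = 0.6·(-1) + 0.2·(-1) + 0.2·(1) = -0.6; E[Launch late] = -7.8. Best-responding. ✓
Firm B (product quality weak), facing Launch early: Compete gives 9, Withdraw gives 10. Proposed Withdraw is best. ✓
Firm B (product quality average), facing Launch early: Compete gives 1, Withdraw gives 10. Proposed Withdraw is best. ✓
Firm B (product quality strong), facing Launch early: Compete gives 3, Withdraw gives -4. Proposed Compete is best. ✓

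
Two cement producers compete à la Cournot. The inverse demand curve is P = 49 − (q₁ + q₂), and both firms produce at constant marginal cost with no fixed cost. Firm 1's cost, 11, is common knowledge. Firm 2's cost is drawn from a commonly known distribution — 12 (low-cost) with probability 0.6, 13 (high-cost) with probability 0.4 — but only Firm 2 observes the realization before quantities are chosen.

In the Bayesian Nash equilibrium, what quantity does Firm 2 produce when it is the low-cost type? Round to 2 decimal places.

Type-c best response for Firm 2: q₂(c) = (49 − c)/2 − q₁/2.
Firm 1 maximizes expected profit; its first-order condition is 49 − 2q₁ − E[q₂] − 11 = 0.
Substituting E[q₂] and solving: E[c₂] = 12.4, so q₁ = (49 − 2·11 + 12.4)/3 = 13.1333.
q₂(low-cost) = (49 − 12 − 13.1333)/2 = 11.9333.

11.93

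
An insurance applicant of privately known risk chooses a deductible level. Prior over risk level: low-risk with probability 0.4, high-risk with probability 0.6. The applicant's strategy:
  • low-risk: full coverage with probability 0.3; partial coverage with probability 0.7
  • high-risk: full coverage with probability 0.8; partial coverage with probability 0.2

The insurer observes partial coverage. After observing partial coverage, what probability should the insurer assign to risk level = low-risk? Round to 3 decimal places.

P(partial coverage) = 0.4·0.7 + 0.6·0.2 = 0.4
P(low-risk | partial coverage) = (0.4·0.7) / 0.4 = 0.28 / 0.4 = 0.7

0.700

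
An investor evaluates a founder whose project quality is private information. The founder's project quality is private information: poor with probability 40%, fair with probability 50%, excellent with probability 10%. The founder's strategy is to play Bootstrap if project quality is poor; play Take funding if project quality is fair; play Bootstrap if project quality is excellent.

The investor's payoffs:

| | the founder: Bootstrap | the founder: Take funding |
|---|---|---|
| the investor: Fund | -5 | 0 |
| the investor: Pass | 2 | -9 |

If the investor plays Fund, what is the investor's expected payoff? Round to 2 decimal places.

-2.50

Take the expectation over the founder's project quality, weighting each type's action by its prior probability.
E[Fund] = 0.4·(-5) + 0.5·0 + 0.1·(-5) = (-2) + 0 + (-0.5) = -2.5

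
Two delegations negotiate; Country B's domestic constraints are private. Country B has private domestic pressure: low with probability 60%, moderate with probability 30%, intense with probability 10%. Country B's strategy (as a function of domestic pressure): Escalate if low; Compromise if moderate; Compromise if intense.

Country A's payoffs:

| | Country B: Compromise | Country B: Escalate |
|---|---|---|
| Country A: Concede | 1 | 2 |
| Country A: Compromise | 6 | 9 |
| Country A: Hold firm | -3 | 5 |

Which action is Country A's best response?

Compromise

E[Concede] = 0.6·(2) + 0.3·(1) + 0.1·(1) = 1.6
E[Compromise] = 0.6·(9) + 0.3·(6) + 0.1·(6) = 7.8
E[Hold firm] = 0.6·(5) + 0.3·(-3) + 0.1·(-3) = 1.8
Best response: Compromise (7.8 is the largest).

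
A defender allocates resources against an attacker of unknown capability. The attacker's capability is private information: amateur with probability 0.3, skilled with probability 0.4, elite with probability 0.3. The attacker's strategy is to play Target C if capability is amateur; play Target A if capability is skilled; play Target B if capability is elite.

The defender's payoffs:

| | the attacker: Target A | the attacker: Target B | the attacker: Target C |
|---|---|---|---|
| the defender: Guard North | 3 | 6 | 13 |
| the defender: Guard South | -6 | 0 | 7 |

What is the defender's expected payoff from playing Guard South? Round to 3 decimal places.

E[Guard South] = 0.3·7 + 0.4·(-6) + 0.3·0 = 2.1 + (-2.4) + 0 = -0.3

-0.300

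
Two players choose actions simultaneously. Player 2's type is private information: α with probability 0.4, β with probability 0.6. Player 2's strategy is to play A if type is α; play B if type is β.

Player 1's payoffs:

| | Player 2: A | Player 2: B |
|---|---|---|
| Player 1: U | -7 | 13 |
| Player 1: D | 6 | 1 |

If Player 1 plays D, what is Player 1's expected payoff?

E[D] = 0.4·6 + 0.6·1 = 2.4 + 0.6 = 3

3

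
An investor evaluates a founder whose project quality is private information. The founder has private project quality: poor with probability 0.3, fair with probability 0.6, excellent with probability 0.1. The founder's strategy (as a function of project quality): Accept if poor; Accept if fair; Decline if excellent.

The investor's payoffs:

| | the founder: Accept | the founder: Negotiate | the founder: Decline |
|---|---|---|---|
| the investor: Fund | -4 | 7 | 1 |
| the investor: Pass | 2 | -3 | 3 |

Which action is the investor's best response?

Pass

E[Fund] = 0.3·(-4) + 0.6·(-4) + 0.1·(1) = -3.5
E[Pass] = 0.3·(2) + 0.6·(2) + 0.1·(3) = 2.1
Best response: Pass (2.1 is the largest).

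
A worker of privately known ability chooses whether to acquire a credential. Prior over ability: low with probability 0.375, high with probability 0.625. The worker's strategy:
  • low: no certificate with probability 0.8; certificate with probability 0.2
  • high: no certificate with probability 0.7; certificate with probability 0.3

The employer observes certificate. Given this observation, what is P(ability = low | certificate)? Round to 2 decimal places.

0.29

P(certificate) = 0.375·0.2 + 0.625·0.3 = 0.2625
P(low | certificate) = (0.375·0.2) / 0.2625 = 0.075 / 0.2625 = 0.285714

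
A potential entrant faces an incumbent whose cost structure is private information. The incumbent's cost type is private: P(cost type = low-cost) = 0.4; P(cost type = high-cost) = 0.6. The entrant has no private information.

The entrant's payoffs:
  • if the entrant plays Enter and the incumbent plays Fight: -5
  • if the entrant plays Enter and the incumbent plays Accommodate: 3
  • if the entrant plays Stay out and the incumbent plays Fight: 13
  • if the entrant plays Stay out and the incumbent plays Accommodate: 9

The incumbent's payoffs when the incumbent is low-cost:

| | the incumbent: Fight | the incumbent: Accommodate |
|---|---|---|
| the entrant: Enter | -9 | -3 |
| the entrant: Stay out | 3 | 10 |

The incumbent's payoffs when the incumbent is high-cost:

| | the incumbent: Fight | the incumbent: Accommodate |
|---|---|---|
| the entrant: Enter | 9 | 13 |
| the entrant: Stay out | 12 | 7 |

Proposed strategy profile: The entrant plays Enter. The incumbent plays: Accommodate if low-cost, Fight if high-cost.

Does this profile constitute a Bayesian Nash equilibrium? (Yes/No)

A profile is a BNE iff every type of every player is best-responding given beliefs about the other side.
The entrant plays Enter: E[Enter] = 0.4·(3) + 0.6·(-5) = -1.8; E[Stay out] = 11.4. Not best-responding. ✗
The incumbent (cost type low-cost), facing Enter: Fight gives -9, Accommodate gives -3. Proposed Accommodate is best. ✓
The incumbent (cost type high-cost), facing Enter: Fight gives 9, Accommodate gives 13. Proposed Fight is not best — profitable deviation exists. ✗

No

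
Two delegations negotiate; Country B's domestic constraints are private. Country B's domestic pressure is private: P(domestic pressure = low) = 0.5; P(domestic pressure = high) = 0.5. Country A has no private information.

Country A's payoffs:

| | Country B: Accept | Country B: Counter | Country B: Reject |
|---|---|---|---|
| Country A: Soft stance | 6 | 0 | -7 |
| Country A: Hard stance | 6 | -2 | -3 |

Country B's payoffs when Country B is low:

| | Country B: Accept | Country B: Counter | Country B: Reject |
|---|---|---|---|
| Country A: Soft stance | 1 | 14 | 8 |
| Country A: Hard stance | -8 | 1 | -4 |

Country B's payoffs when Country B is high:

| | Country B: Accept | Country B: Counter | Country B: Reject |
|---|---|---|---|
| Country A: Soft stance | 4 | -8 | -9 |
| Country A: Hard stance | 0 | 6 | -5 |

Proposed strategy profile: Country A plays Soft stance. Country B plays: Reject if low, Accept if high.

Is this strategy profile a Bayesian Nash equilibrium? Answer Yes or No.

Country A plays Soft stance: E[Soft stance] = 0.5·(-7) + 0.5·(6) = -0.5; E[Hard stance] = 1.5. Not best-responding. ✗
Country B (domestic pressure low), facing Soft stance: Accept gives 1, Counter gives 14, Reject gives 8. Proposed Reject is not best — profitable deviation exists. ✗
Country B (domestic pressure high), facing Soft stance: Accept gives 4, Counter gives -8, Reject gives -9. Proposed Accept is best. ✓

No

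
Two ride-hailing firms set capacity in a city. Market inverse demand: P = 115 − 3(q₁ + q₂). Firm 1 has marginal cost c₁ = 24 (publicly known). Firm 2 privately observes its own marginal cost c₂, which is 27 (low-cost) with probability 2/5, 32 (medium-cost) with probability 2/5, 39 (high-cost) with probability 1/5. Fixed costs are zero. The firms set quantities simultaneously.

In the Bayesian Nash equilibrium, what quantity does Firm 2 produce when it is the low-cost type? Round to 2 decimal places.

9.20

Firm 2 with cost c maximizes (115 − 3(q₁+q₂) − c)·q₂, giving q₂(c) = (115 − c − 3q₁)/6.
E[c₂] = 2/5·27 + 2/5·32 + 1/5·39 = 31.4
Firm 1's FOC against E[q₂] yields q₁ = (115 − 2·24 + E[c₂])/9 = (115 − 48 + 31.4)/9 = 10.9333.
q₂(low-cost) = (115 − 27 − 3·10.9333)/6 = 9.2.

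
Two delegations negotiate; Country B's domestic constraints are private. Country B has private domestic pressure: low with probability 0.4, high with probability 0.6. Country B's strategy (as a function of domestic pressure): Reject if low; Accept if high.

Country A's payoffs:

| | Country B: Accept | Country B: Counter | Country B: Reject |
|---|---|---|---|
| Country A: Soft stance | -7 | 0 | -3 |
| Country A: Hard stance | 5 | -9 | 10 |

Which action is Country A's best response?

E[Soft stance] = 0.4·(-3) + 0.6·(-7) = -5.4
E[Hard stance] = 0.4·(10) + 0.6·(5) = 7
Best response: Hard stance (7 is the largest).

Hard stance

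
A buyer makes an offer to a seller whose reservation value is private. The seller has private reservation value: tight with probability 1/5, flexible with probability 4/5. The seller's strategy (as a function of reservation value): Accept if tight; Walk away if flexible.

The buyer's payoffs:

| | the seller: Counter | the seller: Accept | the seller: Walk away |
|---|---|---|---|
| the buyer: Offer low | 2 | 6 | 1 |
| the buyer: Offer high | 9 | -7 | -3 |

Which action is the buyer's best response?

Offer low

E[Offer low] = 1/5·(6) + 4/5·(1) = 2
E[Offer high] = 1/5·(-7) + 4/5·(-3) = -19/5
Best response: Offer low (2 is the largest).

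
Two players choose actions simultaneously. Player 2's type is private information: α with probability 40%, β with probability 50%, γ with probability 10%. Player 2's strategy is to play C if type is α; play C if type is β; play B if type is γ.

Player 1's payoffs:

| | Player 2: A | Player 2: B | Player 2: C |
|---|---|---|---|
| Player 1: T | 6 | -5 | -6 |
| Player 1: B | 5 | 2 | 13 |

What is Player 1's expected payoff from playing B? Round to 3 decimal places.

11.900

E[B] = 0.4·13 + 0.5·13 + 0.1·2 = 5.2 + 6.5 + 0.2 = 11.9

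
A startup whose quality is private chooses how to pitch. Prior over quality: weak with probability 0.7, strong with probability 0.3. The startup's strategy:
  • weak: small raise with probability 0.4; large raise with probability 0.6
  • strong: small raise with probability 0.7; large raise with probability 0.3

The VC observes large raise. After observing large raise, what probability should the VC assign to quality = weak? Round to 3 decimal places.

0.824

Apply Bayes' rule using the sender's strategy as the likelihood.
P(large raise) = 0.7·0.6 + 0.3·0.3 = 0.51
P(weak | large raise) = (0.7·0.6) / 0.51 = 0.42 / 0.51 = 0.823529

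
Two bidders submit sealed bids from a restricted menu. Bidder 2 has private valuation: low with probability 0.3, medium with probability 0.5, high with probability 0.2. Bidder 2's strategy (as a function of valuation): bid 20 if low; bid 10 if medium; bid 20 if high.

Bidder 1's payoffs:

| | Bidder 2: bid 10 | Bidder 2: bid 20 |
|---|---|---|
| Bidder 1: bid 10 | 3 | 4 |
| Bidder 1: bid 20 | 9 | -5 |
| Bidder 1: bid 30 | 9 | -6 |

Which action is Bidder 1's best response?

bid 10

Compute Bidder 1's expected payoff for each action, taking the expectation over Bidder 2's type.
E[bid 10] = 0.3·(4) + 0.5·(3) + 0.2·(4) = 3.5
E[bid 20] = 0.3·(-5) + 0.5·(9) + 0.2·(-5) = 2
E[bid 30] = 0.3·(-6) + 0.5·(9) + 0.2·(-6) = 1.5
Best response: bid 10 (3.5 is the largest).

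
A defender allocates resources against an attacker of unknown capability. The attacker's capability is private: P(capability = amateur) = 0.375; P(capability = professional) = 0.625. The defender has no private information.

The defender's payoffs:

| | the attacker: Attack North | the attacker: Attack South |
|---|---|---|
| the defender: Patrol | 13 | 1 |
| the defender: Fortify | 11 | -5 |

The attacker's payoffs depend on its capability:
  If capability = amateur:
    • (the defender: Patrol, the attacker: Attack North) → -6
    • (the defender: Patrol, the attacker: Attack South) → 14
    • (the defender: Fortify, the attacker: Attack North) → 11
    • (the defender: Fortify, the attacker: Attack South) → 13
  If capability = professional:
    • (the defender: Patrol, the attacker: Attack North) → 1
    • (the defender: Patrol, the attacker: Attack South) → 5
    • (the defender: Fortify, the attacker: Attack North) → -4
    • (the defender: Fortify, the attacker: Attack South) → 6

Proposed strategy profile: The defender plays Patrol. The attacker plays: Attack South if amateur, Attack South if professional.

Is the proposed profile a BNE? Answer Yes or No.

Yes

A profile is a BNE iff every type of every player is best-responding given beliefs about the other side.
The defender plays Patrol: E[Patrol] = 0.375·(1) + 0.625·(1) = 1; E[Fortify] = -5. Best-responding. ✓
The attacker (capability amateur), facing Patrol: Attack North gives -6, Attack South gives 14. Proposed Attack South is best. ✓
The attacker (capability professional), facing Patrol: Attack North gives 1, Attack South gives 5. Proposed Attack South is best. ✓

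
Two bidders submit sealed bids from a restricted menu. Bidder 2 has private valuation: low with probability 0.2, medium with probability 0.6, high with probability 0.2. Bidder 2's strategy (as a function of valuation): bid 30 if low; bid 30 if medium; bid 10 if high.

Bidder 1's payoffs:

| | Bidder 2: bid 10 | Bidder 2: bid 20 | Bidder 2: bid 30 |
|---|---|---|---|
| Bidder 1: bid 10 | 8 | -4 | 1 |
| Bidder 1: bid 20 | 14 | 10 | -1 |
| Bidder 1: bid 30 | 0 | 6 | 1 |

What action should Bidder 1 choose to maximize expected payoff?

bid 10

E[bid 10] = 0.2·(1) + 0.6·(1) + 0.2·(8) = 2.4
E[bid 20] = 0.2·(-1) + 0.6·(-1) + 0.2·(14) = 2
E[bid 30] = 0.2·(1) + 0.6·(1) + 0.2·(0) = 0.8
Best response: bid 10 (2.4 is the largest).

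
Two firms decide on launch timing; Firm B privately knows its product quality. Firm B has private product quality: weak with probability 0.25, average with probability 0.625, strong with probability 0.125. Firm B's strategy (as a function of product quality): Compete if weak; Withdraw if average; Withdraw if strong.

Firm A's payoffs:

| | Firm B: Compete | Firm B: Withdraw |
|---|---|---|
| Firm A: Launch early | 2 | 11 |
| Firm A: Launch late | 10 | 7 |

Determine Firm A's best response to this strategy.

E[Launch early] = 0.25·(2) + 0.625·(11) + 0.125·(11) = 8.75
E[Launch late] = 0.25·(10) + 0.625·(7) + 0.125·(7) = 7.75
Best response: Launch early (8.75 is the largest).

Launch early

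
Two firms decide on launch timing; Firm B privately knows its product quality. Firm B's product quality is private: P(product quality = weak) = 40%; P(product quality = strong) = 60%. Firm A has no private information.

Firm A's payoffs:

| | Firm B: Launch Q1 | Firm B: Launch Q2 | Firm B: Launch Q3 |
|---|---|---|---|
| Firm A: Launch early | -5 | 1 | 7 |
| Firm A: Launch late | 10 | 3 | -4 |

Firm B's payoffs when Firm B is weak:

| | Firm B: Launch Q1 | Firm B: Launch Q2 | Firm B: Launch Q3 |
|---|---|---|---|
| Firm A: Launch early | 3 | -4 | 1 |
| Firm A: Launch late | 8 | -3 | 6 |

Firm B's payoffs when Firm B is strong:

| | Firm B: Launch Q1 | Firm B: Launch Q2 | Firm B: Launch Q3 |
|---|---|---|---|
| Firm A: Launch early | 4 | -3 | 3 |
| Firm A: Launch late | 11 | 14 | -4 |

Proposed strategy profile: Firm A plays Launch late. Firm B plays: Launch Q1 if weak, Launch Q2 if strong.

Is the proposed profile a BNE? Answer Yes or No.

Yes

Firm A plays Launch late: E[Launch late] = 0.4·(10) + 0.6·(3) = 5.8; E[Launch early] = -1.4. Best-responding. ✓
Firm B (product quality weak), facing Launch late: Launch Q1 gives 8, Launch Q2 gives -3, Launch Q3 gives 6. Proposed Launch Q1 is best. ✓
Firm B (product quality strong), facing Launch late: Launch Q1 gives 11, Launch Q2 gives 14, Launch Q3 gives -4. Proposed Launch Q2 is best. ✓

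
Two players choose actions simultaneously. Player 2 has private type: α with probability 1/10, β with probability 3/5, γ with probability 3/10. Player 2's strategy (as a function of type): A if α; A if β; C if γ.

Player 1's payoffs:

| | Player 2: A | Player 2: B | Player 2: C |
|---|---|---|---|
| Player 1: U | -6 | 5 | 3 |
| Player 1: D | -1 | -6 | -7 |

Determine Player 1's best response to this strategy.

E[U] = 1/10·(-6) + 3/5·(-6) + 3/10·(3) = -33/10
E[D] = 1/10·(-1) + 3/5·(-1) + 3/10·(-7) = -14/5
Best response: D (-14/5 is the largest).

D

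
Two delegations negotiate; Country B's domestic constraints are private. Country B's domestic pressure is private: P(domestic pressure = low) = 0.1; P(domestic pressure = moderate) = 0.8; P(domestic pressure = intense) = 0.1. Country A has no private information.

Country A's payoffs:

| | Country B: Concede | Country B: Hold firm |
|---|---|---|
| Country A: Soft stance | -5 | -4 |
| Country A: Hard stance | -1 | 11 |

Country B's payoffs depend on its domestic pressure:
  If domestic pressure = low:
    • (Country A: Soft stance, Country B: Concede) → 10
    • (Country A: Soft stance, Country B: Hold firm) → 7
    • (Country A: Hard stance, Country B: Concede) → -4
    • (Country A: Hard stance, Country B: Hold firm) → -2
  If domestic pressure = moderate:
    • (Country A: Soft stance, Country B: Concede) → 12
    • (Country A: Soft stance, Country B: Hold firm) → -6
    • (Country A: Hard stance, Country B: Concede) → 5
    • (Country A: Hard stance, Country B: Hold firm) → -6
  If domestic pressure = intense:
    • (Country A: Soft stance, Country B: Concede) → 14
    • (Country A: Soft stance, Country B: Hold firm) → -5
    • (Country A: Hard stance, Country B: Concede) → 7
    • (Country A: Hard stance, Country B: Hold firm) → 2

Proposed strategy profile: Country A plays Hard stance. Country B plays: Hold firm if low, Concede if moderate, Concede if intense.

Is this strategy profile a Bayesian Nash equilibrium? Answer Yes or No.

Country A plays Hard stance: E[Hard stance] = 0.1·(11) + 0.8·(-1) + 0.1·(-1) = 0.2; E[Soft stance] = -4.9. Best-responding. ✓
Country B (domestic pressure low), facing Hard stance: Concede gives -4, Hold firm gives -2. Proposed Hold firm is best. ✓
Country B (domestic pressure moderate), facing Hard stance: Concede gives 5, Hold firm gives -6. Proposed Concede is best. ✓
Country B (domestic pressure intense), facing Hard stance: Concede gives 7, Hold firm gives 2. Proposed Concede is best. ✓

Yes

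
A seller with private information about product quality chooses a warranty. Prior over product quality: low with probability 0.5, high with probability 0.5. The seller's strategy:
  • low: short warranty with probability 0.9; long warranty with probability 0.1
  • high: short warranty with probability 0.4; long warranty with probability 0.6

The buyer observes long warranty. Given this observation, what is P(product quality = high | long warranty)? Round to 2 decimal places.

0.86

P(long warranty) = 0.5·0.1 + 0.5·0.6 = 0.35
P(high | long warranty) = (0.5·0.6) / 0.35 = 0.3 / 0.35 = 0.857143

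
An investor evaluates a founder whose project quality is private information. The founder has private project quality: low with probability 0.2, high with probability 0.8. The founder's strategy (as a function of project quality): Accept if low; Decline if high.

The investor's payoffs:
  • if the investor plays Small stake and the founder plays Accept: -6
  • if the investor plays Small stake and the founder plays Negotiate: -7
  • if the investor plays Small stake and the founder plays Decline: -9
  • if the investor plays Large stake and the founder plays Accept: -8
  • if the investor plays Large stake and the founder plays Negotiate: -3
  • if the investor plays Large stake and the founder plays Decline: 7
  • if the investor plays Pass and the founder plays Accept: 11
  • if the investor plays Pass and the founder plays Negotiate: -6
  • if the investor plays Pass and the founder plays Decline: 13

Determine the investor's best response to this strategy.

Pass

E[Small stake] = 0.2·(-6) + 0.8·(-9) = -8.4
E[Large stake] = 0.2·(-8) + 0.8·(7) = 4
E[Pass] = 0.2·(11) + 0.8·(13) = 12.6
Best response: Pass (12.6 is the largest).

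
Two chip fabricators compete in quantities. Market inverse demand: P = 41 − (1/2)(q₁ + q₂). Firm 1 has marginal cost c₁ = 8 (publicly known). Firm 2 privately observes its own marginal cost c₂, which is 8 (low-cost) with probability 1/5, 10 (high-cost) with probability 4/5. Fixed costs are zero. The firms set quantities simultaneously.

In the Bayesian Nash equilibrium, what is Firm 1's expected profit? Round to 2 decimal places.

266.04

Type-c best response for Firm 2: q₂(c) = (41 − c) − q₁/2.
Firm 1 maximizes expected profit; its first-order condition is 41 − q₁ − (1/2)E[q₂] − 8 = 0.
Substituting E[q₂] and solving: E[c₂] = 9.6, so q₁ = (41 − 2·8 + 9.6)/(3/2) = 23.0667.
E[P] = 41 − (1/2)·(q₁ + E[q₂]) = 19.5333; Firm 1's expected profit = (E[P] − 8)·q₁ = (19.5333 − 8)·23.0667 = 266.036.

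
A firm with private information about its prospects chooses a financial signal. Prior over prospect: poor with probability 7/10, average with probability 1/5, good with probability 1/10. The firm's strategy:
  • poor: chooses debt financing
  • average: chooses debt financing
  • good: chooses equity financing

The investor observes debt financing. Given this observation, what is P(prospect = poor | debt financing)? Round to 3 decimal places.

Apply Bayes' rule using the sender's strategy as the likelihood.
P(debt financing) = (7/10)·1 + (1/5)·1 + (1/10)·0 = 9/10
P(poor | debt financing) = ((7/10)·1) / (9/10) = (7/10) / (9/10) = 7/9

0.778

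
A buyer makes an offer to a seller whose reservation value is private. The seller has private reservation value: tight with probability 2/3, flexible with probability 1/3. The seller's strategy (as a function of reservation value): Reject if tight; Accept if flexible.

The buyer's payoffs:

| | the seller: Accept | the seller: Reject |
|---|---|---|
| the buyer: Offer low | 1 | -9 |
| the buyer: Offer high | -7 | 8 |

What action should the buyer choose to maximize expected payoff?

Offer high

E[Offer low] = 2/3·(-9) + 1/3·(1) = -17/3
E[Offer high] = 2/3·(8) + 1/3·(-7) = 3
Best response: Offer high (3 is the largest).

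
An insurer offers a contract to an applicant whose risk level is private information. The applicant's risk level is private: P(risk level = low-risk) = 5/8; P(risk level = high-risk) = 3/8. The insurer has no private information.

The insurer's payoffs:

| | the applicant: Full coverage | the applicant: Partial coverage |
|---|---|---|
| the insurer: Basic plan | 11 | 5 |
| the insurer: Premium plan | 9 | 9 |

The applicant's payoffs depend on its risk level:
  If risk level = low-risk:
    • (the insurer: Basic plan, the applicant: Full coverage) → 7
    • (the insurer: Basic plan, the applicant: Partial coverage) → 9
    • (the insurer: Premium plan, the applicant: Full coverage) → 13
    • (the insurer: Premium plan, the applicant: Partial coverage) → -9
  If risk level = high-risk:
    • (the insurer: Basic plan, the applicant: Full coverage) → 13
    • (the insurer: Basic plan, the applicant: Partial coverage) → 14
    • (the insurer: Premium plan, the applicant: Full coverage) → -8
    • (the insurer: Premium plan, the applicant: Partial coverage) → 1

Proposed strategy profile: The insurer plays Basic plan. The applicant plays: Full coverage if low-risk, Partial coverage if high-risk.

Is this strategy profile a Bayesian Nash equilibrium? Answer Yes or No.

The insurer plays Basic plan: E[Basic plan] = 5/8·(11) + 3/8·(5) = 35/4; E[Premium plan] = 9. Not best-responding. ✗
The applicant (risk level low-risk), facing Basic plan: Full coverage gives 7, Partial coverage gives 9. Proposed Full coverage is not best — profitable deviation exists. ✗
The applicant (risk level high-risk), facing Basic plan: Full coverage gives 13, Partial coverage gives 14. Proposed Partial coverage is best. ✓

No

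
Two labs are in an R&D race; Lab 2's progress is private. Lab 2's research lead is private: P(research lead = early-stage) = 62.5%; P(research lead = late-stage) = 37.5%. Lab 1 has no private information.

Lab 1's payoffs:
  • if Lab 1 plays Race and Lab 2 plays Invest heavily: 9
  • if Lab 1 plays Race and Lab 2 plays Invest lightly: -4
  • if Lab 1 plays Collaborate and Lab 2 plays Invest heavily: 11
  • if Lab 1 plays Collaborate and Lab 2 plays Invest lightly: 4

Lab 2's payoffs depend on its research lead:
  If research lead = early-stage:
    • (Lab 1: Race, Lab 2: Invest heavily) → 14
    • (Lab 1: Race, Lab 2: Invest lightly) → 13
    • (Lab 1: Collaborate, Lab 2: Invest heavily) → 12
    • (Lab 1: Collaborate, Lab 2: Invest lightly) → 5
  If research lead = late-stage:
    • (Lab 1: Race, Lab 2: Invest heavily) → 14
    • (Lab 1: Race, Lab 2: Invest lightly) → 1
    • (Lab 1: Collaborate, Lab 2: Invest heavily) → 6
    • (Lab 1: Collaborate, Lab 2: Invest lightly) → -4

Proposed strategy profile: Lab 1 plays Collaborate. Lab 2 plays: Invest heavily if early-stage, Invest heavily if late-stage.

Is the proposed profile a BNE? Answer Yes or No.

Yes

A profile is a BNE iff every type of every player is best-responding given beliefs about the other side.
Lab 1 plays Collaborate: E[Collaborate] = 0.625·(11) + 0.375·(11) = 11; E[Race] = 9. Best-responding. ✓
Lab 2 (research lead early-stage), facing Collaborate: Invest heavily gives 12, Invest lightly gives 5. Proposed Invest heavily is best. ✓
Lab 2 (research lead late-stage), facing Collaborate: Invest heavily gives 6, Invest lightly gives -4. Proposed Invest heavily is best. ✓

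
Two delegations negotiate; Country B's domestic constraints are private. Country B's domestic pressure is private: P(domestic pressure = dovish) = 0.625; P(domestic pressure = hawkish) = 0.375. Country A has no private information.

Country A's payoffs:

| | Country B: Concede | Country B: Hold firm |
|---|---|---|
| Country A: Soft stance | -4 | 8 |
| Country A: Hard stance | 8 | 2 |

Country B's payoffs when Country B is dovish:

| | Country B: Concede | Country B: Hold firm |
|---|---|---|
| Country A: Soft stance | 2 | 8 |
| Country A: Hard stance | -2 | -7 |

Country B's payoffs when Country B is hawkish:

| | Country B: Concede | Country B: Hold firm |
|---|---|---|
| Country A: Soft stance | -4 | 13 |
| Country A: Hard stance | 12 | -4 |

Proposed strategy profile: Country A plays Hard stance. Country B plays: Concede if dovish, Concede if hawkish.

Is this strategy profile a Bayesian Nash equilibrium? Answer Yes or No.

Country A plays Hard stance: E[Hard stance] = 0.625·(8) + 0.375·(8) = 8; E[Soft stance] = -4. Best-responding. ✓
Country B (domestic pressure dovish), facing Hard stance: Concede gives -2, Hold firm gives -7. Proposed Concede is best. ✓
Country B (domestic pressure hawkish), facing Hard stance: Concede gives 12, Hold firm gives -4. Proposed Concede is best. ✓

Yes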